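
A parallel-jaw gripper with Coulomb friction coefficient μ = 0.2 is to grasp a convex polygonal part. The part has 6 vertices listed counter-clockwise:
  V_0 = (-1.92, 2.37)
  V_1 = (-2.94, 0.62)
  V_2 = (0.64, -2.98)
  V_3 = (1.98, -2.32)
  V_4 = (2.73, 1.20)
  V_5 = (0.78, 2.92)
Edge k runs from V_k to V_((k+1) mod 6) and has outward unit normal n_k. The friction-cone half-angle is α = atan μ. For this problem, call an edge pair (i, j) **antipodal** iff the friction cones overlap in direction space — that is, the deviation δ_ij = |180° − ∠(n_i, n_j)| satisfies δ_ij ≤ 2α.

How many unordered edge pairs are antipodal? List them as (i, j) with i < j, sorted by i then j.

α = atan 0.2 = 11.31°;  2α = 22.62°
n_0 = (-0.8640, +0.5036)
n_1 = (-0.7091, -0.7051)
n_2 = (+0.4418, -0.8971)
n_3 = (+0.9780, -0.2084)
n_4 = (+0.6615, +0.7500)
n_5 = (-0.1996, +0.9799)
  (0,1): δ = 104.92°  ·
  (0,2): δ = 33.54°  ·
  (0,3): δ = 18.21°  ✓
  (0,4): δ = 78.82°  ·
  (0,5): δ = 131.75°  ·
  (1,2): δ = 108.62°  ·
  (1,3): δ = 56.87°  ·
  (1,4): δ = 3.75°  ✓
  (1,5): δ = 56.67°  ·
  (2,3): δ = 128.25°  ·
  (2,4): δ = 67.64°  ·
  (2,5): δ = 14.71°  ✓
  (3,4): δ = 119.39°  ·
  (3,5): δ = 66.46°  ·
  (4,5): δ = 127.07°  ·
antipodal pairs: 3

count = 3; pairs: (0,3), (1,4), (2,5)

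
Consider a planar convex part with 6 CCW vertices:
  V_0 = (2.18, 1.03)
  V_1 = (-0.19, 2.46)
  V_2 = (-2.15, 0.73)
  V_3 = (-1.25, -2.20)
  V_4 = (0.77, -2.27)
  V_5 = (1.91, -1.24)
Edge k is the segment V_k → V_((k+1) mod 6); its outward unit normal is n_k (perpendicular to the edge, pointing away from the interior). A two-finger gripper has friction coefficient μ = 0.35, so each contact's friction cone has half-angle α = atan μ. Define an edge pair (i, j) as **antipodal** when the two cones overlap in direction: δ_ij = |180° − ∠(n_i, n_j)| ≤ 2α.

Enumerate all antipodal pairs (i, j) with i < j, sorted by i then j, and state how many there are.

count = 3; pairs: (0,3), (1,4), (2,5)

α = atan 0.35 = 19.29°;  2α = 38.58°
n_0 = (+0.5166, +0.8562)
n_1 = (-0.6617, +0.7497)
n_2 = (-0.9559, -0.2936)
n_3 = (-0.0346, -0.9994)
n_4 = (+0.6704, -0.7420)
n_5 = (+0.9930, -0.1181)
  (0,1): δ = 107.46°  ·
  (0,2): δ = 41.82°  ·
  (0,3): δ = 29.12°  ✓
  (0,4): δ = 73.20°  ·
  (0,5): δ = 114.32°  ·
  (1,2): δ = 114.36°  ·
  (1,3): δ = 43.42°  ·
  (1,4): δ = 0.66°  ✓
  (1,5): δ = 41.78°  ·
  (2,3): δ = 109.06°  ·
  (2,4): δ = 64.98°  ·
  (2,5): δ = 23.86°  ✓
  (3,4): δ = 135.92°  ·
  (3,5): δ = 94.80°  ·
  (4,5): δ = 138.88°  ·
antipodal pairs: 3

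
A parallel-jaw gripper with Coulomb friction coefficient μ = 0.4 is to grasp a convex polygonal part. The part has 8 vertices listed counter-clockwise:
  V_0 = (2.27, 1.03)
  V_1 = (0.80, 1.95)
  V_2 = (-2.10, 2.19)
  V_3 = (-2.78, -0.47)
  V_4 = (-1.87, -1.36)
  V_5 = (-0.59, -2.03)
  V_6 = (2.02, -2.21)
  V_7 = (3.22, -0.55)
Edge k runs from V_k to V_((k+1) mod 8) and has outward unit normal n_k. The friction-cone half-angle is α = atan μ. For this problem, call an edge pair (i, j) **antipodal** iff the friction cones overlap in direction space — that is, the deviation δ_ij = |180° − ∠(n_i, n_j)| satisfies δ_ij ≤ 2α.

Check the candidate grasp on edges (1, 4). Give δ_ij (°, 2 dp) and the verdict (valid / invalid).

α = atan 0.4 = 21.80°;  2α = 43.60°
edge 1: e_1 = (-2.90, +0.24);  n_1 = (+0.0825, +0.9966)
edge 4: e_4 = (+1.28, -0.67);  n_4 = (-0.4637, -0.8860)
∠(n_1, n_4) = 157.10°
δ = |180° − 157.10°| = 22.90°
22.90° ≤ 2α = 43.60°  →  valid

δ = 22.90°, valid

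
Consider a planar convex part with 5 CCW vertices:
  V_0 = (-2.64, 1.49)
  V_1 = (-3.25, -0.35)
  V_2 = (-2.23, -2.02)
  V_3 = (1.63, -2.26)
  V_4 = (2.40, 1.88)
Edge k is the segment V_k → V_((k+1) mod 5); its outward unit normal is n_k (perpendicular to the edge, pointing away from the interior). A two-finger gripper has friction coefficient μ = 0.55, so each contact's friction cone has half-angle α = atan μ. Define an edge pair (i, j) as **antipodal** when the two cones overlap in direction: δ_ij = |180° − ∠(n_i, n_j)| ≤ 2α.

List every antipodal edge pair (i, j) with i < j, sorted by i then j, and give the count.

count = 3; pairs: (0,3), (1,3), (2,4)

α = atan 0.55 = 28.81°;  2α = 57.62°
n_0 = (-0.9492, +0.3147)
n_1 = (-0.8534, -0.5212)
n_2 = (-0.0621, -0.9981)
n_3 = (+0.9831, -0.1829)
n_4 = (-0.0772, +0.9970)
  (0,1): δ = 130.24°  ·
  (0,2): δ = 75.22°  ·
  (0,3): δ = 7.81°  ✓
  (0,4): δ = 112.77°  ·
  (1,2): δ = 124.97°  ·
  (1,3): δ = 41.95°  ✓
  (1,4): δ = 63.01°  ·
  (2,3): δ = 96.98°  ·
  (2,4): δ = 7.98°  ✓
  (3,4): δ = 75.04°  ·
antipodal pairs: 3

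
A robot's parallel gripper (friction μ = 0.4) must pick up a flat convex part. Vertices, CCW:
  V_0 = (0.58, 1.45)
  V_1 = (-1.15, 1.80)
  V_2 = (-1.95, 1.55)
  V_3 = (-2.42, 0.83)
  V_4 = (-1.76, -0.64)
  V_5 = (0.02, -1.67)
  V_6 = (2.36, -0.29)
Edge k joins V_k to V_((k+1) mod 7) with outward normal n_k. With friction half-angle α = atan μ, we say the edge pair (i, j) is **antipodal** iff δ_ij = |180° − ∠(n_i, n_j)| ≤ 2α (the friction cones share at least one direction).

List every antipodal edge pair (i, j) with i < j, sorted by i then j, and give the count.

α = atan 0.4 = 21.80°;  2α = 43.60°
n_0 = (+0.1983, +0.9801)
n_1 = (-0.2983, +0.9545)
n_2 = (-0.8374, +0.5466)
n_3 = (-0.9123, -0.4096)
n_4 = (-0.5008, -0.8655)
n_5 = (+0.5080, -0.8614)
n_6 = (+0.6990, +0.7151)
  (0,1): δ = 151.21°  ·
  (0,2): δ = 111.70°  ·
  (0,3): δ = 54.38°  ·
  (0,4): δ = 18.62°  ✓
  (0,5): δ = 41.97°  ✓
  (0,6): δ = 147.09°  ·
  (1,2): δ = 140.49°  ·
  (1,3): δ = 83.17°  ·
  (1,4): δ = 47.41°  ·
  (1,5): δ = 13.18°  ✓
  (1,6): δ = 118.30°  ·
  (2,3): δ = 122.69°  ·
  (2,4): δ = 86.92°  ·
  (2,5): δ = 26.33°  ✓
  (2,6): δ = 78.79°  ·
  (3,4): δ = 144.23°  ·
  (3,5): δ = 83.65°  ·
  (3,6): δ = 21.47°  ✓
  (4,5): δ = 119.41°  ·
  (4,6): δ = 14.29°  ✓
  (5,6): δ = 74.88°  ·
antipodal pairs: 6

count = 6; pairs: (0,4), (0,5), (1,5), (2,5), (3,6), (4,6)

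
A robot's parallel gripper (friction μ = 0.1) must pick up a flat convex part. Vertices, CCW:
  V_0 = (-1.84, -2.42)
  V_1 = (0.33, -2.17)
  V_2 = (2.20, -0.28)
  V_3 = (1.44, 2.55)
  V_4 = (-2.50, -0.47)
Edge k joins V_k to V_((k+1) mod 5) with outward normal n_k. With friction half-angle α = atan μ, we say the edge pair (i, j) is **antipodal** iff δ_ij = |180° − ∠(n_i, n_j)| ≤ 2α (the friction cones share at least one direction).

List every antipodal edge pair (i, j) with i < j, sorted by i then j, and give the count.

count = 2; pairs: (1,3), (2,4)

α = atan 0.1 = 5.71°;  2α = 11.42°
n_0 = (+0.1145, -0.9934)
n_1 = (+0.7109, -0.7033)
n_2 = (+0.9658, +0.2594)
n_3 = (-0.6083, +0.7937)
n_4 = (-0.9472, -0.3206)
  (0,1): δ = 141.27°  ·
  (0,2): δ = 81.54°  ·
  (0,3): δ = 30.90°  ·
  (0,4): δ = 102.13°  ·
  (1,2): δ = 120.27°  ·
  (1,3): δ = 7.83°  ✓
  (1,4): δ = 63.39°  ·
  (2,3): δ = 67.56°  ·
  (2,4): δ = 3.67°  ✓
  (3,4): δ = 108.77°  ·
antipodal pairs: 2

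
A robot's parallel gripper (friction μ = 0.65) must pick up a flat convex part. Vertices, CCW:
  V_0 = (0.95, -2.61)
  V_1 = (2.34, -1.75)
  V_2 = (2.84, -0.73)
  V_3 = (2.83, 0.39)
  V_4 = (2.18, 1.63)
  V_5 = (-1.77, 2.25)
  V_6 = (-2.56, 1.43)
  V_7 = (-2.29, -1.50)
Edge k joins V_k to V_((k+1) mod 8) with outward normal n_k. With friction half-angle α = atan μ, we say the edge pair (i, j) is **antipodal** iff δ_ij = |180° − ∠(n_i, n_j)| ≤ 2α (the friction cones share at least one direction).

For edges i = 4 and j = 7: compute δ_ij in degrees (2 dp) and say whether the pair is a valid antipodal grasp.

δ = 9.99°, valid

α = atan 0.65 = 33.02°;  2α = 66.05°
edge 4: e_4 = (-3.95, +0.62);  n_4 = (+0.1551, +0.9879)
edge 7: e_7 = (+3.24, -1.11);  n_7 = (-0.3241, -0.9460)
∠(n_4, n_7) = 170.01°
δ = |180° − 170.01°| = 9.99°
9.99° ≤ 2α = 66.05°  →  valid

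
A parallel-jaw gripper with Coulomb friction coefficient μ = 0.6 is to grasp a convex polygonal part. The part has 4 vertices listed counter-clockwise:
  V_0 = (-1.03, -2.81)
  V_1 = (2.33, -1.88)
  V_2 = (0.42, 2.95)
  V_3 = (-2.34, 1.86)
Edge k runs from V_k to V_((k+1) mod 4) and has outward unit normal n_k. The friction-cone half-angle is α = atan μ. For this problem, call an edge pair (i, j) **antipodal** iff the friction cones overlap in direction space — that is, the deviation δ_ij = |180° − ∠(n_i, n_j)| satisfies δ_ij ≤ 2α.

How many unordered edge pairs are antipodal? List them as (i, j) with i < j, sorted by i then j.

α = atan 0.6 = 30.96°;  2α = 61.93°
n_0 = (+0.2668, -0.9638)
n_1 = (+0.9299, +0.3677)
n_2 = (-0.3673, +0.9301)
n_3 = (-0.9628, -0.2701)
  (0,1): δ = 83.90°  ·
  (0,2): δ = 6.08°  ✓
  (0,3): δ = 90.20°  ·
  (1,2): δ = 90.03°  ·
  (1,3): δ = 5.91°  ✓
  (2,3): δ = 95.88°  ·
antipodal pairs: 2

count = 2; pairs: (0,2), (1,3)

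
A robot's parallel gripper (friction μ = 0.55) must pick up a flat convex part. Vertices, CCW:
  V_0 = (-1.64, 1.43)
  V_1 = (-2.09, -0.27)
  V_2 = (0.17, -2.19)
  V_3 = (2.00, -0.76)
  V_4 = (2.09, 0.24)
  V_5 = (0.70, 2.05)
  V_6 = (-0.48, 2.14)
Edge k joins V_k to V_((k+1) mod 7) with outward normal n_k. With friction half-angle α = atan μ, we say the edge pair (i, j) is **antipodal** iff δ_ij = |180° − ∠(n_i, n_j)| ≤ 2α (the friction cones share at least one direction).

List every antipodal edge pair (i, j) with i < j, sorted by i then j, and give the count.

count = 9; pairs: (0,2), (0,3), (0,4), (1,3), (1,4), (1,5), (2,5), (2,6), (3,6)

α = atan 0.55 = 28.81°;  2α = 57.62°
n_0 = (-0.9667, +0.2559)
n_1 = (-0.6475, -0.7621)
n_2 = (+0.6157, -0.7880)
n_3 = (+0.9960, -0.0896)
n_4 = (+0.7931, +0.6091)
n_5 = (+0.0761, +0.9971)
n_6 = (-0.5220, +0.8529)
  (0,1): δ = 115.52°  ·
  (0,2): δ = 37.17°  ✓
  (0,3): δ = 9.68°  ✓
  (0,4): δ = 52.35°  ✓
  (0,5): δ = 100.46°  ·
  (0,6): δ = 136.30°  ·
  (1,2): δ = 101.65°  ·
  (1,3): δ = 54.79°  ✓
  (1,4): δ = 12.13°  ✓
  (1,5): δ = 35.99°  ✓
  (1,6): δ = 71.82°  ·
  (2,3): δ = 133.15°  ·
  (2,4): δ = 90.48°  ·
  (2,5): δ = 42.37°  ✓
  (2,6): δ = 6.54°  ✓
  (3,4): δ = 137.33°  ·
  (3,5): δ = 89.22°  ·
  (3,6): δ = 53.39°  ✓
  (4,5): δ = 131.88°  ·
  (4,6): δ = 96.05°  ·
  (5,6): δ = 144.17°  ·
antipodal pairs: 9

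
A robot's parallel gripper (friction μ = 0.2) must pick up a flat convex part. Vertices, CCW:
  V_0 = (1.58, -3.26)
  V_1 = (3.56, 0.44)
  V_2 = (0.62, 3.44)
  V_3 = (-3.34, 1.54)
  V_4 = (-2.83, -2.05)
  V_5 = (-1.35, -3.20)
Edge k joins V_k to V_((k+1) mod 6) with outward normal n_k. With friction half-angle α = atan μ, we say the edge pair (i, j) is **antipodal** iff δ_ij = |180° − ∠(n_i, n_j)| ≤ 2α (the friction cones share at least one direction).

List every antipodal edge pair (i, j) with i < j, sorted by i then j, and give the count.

α = atan 0.2 = 11.31°;  2α = 22.62°
n_0 = (+0.8817, -0.4718)
n_1 = (+0.7142, +0.6999)
n_2 = (-0.4326, +0.9016)
n_3 = (-0.9901, -0.1406)
n_4 = (-0.6136, -0.7896)
n_5 = (-0.0205, -0.9998)
  (0,1): δ = 107.43°  ·
  (0,2): δ = 36.22°  ·
  (0,3): δ = 36.24°  ·
  (0,4): δ = 80.30°  ·
  (0,5): δ = 116.98°  ·
  (1,2): δ = 108.79°  ·
  (1,3): δ = 36.34°  ·
  (1,4): δ = 7.73°  ✓
  (1,5): δ = 44.41°  ·
  (2,3): δ = 107.55°  ·
  (2,4): δ = 63.48°  ·
  (2,5): δ = 26.80°  ·
  (3,4): δ = 135.93°  ·
  (3,5): δ = 99.26°  ·
  (4,5): δ = 143.32°  ·
antipodal pairs: 1

count = 1; pairs: (1,4)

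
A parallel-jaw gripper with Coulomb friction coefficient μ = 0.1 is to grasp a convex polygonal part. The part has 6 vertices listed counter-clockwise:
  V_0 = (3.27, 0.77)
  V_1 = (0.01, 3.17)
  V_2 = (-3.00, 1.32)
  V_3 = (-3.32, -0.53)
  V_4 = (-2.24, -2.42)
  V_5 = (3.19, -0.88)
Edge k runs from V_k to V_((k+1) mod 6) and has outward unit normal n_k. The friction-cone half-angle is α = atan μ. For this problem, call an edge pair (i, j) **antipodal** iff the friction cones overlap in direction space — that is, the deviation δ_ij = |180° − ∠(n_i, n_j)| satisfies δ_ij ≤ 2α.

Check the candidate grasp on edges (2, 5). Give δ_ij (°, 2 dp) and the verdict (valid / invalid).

δ = 7.04°, valid

α = atan 0.1 = 5.71°;  2α = 11.42°
edge 2: e_2 = (-0.32, -1.85);  n_2 = (-0.9854, +0.1704)
edge 5: e_5 = (+0.08, +1.65);  n_5 = (+0.9988, -0.0484)
∠(n_2, n_5) = 172.96°
δ = |180° − 172.96°| = 7.04°
7.04° ≤ 2α = 11.42°  →  valid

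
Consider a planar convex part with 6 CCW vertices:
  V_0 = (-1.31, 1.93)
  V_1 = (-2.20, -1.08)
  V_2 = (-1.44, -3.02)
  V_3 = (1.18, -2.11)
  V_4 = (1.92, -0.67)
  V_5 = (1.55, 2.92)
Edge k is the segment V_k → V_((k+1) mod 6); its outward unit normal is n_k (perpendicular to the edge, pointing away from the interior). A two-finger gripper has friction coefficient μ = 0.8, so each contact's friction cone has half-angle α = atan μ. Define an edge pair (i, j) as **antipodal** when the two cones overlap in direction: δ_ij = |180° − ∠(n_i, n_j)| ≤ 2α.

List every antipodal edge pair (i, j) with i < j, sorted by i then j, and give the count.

count = 8; pairs: (0,2), (0,3), (0,4), (1,3), (1,4), (2,5), (3,5), (4,5)

α = atan 0.8 = 38.66°;  2α = 77.32°
n_0 = (-0.9590, +0.2835)
n_1 = (-0.9311, -0.3648)
n_2 = (+0.3281, -0.9446)
n_3 = (+0.8894, -0.4571)
n_4 = (+0.9947, +0.1025)
n_5 = (-0.3271, +0.9450)
  (0,1): δ = 142.14°  ·
  (0,2): δ = 54.37°  ✓
  (0,3): δ = 10.73°  ✓
  (0,4): δ = 22.36°  ✓
  (0,5): δ = 125.57°  ·
  (1,2): δ = 92.24°  ·
  (1,3): δ = 48.59°  ✓
  (1,4): δ = 15.51°  ✓
  (1,5): δ = 87.70°  ·
  (2,3): δ = 136.35°  ·
  (2,4): δ = 103.27°  ·
  (2,5): δ = 0.06°  ✓
  (3,4): δ = 146.92°  ·
  (3,5): δ = 43.71°  ✓
  (4,5): δ = 76.79°  ✓
antipodal pairs: 8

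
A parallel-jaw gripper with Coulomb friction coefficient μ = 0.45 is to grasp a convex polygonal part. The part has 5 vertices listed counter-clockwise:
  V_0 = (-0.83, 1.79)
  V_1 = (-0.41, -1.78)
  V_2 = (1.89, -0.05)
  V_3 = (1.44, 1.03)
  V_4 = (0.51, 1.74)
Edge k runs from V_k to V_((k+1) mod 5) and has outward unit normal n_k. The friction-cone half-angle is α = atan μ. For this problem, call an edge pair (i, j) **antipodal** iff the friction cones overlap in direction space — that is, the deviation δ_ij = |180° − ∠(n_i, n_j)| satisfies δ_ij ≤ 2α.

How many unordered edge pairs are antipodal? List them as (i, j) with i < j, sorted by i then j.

α = atan 0.45 = 24.23°;  2α = 48.46°
n_0 = (-0.9932, -0.1168)
n_1 = (+0.6011, -0.7992)
n_2 = (+0.9231, +0.3846)
n_3 = (+0.6068, +0.7948)
n_4 = (+0.0373, +0.9993)
  (0,1): δ = 59.76°  ·
  (0,2): δ = 15.91°  ✓
  (0,3): δ = 45.93°  ✓
  (0,4): δ = 81.15°  ·
  (1,2): δ = 104.33°  ·
  (1,3): δ = 74.31°  ·
  (1,4): δ = 39.09°  ✓
  (2,3): δ = 149.98°  ·
  (2,4): δ = 114.76°  ·
  (3,4): δ = 144.78°  ·
antipodal pairs: 3

count = 3; pairs: (0,2), (0,3), (1,4)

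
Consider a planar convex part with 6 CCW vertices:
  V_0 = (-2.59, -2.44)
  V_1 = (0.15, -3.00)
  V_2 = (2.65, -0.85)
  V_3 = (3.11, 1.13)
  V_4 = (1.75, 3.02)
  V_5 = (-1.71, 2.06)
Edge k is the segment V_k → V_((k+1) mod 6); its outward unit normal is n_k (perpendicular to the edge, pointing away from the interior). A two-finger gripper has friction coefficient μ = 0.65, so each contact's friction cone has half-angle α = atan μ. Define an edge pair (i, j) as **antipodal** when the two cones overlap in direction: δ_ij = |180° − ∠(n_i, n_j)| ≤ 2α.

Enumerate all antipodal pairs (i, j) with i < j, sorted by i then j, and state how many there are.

α = atan 0.65 = 33.02°;  2α = 66.05°
n_0 = (-0.2002, -0.9797)
n_1 = (+0.6520, -0.7582)
n_2 = (+0.9741, -0.2263)
n_3 = (+0.8117, +0.5841)
n_4 = (-0.2674, +0.9636)
n_5 = (-0.9814, +0.1919)
  (0,1): δ = 127.75°  ·
  (0,2): δ = 91.53°  ·
  (0,3): δ = 42.71°  ✓
  (0,4): δ = 27.06°  ✓
  (0,5): δ = 90.49°  ·
  (1,2): δ = 143.77°  ·
  (1,3): δ = 94.96°  ·
  (1,4): δ = 25.19°  ✓
  (1,5): δ = 38.24°  ✓
  (2,3): δ = 131.18°  ·
  (2,4): δ = 61.41°  ✓
  (2,5): δ = 2.01°  ✓
  (3,4): δ = 110.23°  ·
  (3,5): δ = 46.80°  ✓
  (4,5): δ = 116.57°  ·
antipodal pairs: 7

count = 7; pairs: (0,3), (0,4), (1,4), (1,5), (2,4), (2,5), (3,5)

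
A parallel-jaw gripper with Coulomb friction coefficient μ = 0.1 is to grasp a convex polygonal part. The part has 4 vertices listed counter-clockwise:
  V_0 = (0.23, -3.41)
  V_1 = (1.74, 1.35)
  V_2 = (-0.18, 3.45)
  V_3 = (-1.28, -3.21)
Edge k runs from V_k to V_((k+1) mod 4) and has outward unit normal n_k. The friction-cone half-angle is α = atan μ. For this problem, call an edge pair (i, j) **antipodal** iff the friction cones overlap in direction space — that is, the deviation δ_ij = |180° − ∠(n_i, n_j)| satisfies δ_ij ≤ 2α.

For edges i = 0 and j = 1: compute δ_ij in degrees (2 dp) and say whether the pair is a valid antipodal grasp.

α = atan 0.1 = 5.71°;  2α = 11.42°
edge 0: e_0 = (+1.51, +4.76);  n_0 = (+0.9532, -0.3024)
edge 1: e_1 = (-1.92, +2.10);  n_1 = (+0.7380, +0.6748)
∠(n_0, n_1) = 60.04°
δ = |180° − 60.04°| = 119.96°
119.96° > 2α = 11.42°  →  invalid

δ = 119.96°, invalid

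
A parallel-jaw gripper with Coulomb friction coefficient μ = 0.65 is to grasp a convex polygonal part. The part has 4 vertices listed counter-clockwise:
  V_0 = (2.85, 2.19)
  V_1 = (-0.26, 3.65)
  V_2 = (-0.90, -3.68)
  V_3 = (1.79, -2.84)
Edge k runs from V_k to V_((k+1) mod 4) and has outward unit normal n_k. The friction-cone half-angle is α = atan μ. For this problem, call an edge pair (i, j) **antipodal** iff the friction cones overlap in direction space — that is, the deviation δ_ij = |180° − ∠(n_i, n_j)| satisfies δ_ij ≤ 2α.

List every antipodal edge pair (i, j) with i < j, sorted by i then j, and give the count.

α = atan 0.65 = 33.02°;  2α = 66.05°
n_0 = (+0.4250, +0.9052)
n_1 = (-0.9962, +0.0870)
n_2 = (+0.2981, -0.9545)
n_3 = (+0.9785, -0.2062)
  (0,1): δ = 69.84°  ·
  (0,2): δ = 42.49°  ✓
  (0,3): δ = 103.25°  ·
  (1,2): δ = 67.67°  ·
  (1,3): δ = 6.91°  ✓
  (2,3): δ = 119.24°  ·
antipodal pairs: 2

count = 2; pairs: (0,2), (1,3)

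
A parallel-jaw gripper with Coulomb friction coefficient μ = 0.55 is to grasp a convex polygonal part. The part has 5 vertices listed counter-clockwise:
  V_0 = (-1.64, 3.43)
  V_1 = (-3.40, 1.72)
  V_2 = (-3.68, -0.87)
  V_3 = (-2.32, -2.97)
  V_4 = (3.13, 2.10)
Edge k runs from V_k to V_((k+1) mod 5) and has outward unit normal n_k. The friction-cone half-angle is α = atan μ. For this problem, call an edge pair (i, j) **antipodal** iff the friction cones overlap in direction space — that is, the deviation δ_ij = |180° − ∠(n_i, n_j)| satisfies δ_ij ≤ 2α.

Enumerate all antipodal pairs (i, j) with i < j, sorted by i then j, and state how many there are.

count = 3; pairs: (0,3), (1,3), (2,4)

α = atan 0.55 = 28.81°;  2α = 57.62°
n_0 = (-0.6968, +0.7172)
n_1 = (-0.9942, +0.1075)
n_2 = (-0.8394, -0.5436)
n_3 = (+0.6811, -0.7322)
n_4 = (+0.2686, +0.9633)
  (0,1): δ = 140.34°  ·
  (0,2): δ = 101.25°  ·
  (0,3): δ = 1.24°  ✓
  (0,4): δ = 120.25°  ·
  (1,2): δ = 140.90°  ·
  (1,3): δ = 40.90°  ✓
  (1,4): δ = 80.59°  ·
  (2,3): δ = 80.00°  ·
  (2,4): δ = 41.49°  ✓
  (3,4): δ = 58.51°  ·
antipodal pairs: 3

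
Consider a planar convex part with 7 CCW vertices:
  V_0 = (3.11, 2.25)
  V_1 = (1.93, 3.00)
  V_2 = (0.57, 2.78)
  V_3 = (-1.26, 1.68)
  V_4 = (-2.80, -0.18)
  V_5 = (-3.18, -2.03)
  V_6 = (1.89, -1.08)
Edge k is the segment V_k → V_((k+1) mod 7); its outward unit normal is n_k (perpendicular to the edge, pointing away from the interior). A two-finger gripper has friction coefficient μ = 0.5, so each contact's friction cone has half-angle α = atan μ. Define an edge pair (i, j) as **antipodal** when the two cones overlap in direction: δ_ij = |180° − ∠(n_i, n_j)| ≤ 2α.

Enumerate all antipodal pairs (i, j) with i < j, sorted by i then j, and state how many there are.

count = 7; pairs: (0,5), (1,5), (2,5), (2,6), (3,5), (3,6), (4,6)

α = atan 0.5 = 26.57°;  2α = 53.13°
n_0 = (+0.5364, +0.8440)
n_1 = (-0.1597, +0.9872)
n_2 = (-0.5152, +0.8571)
n_3 = (-0.7703, +0.6377)
n_4 = (-0.9795, +0.2012)
n_5 = (+0.1842, -0.9829)
n_6 = (+0.9390, -0.3440)
  (0,1): δ = 138.37°  ·
  (0,2): δ = 116.55°  ·
  (0,3): δ = 97.18°  ·
  (0,4): δ = 69.17°  ·
  (0,5): δ = 43.05°  ✓
  (0,6): δ = 102.32°  ·
  (1,2): δ = 158.18°  ·
  (1,3): δ = 138.81°  ·
  (1,4): δ = 110.80°  ·
  (1,5): δ = 1.42°  ✓
  (1,6): δ = 60.69°  ·
  (2,3): δ = 160.63°  ·
  (2,4): δ = 132.62°  ·
  (2,5): δ = 20.40°  ✓
  (2,6): δ = 38.87°  ✓
  (3,4): δ = 151.98°  ·
  (3,5): δ = 39.76°  ✓
  (3,6): δ = 19.50°  ✓
  (4,5): δ = 67.78°  ·
  (4,6): δ = 8.51°  ✓
  (5,6): δ = 120.73°  ·
antipodal pairs: 7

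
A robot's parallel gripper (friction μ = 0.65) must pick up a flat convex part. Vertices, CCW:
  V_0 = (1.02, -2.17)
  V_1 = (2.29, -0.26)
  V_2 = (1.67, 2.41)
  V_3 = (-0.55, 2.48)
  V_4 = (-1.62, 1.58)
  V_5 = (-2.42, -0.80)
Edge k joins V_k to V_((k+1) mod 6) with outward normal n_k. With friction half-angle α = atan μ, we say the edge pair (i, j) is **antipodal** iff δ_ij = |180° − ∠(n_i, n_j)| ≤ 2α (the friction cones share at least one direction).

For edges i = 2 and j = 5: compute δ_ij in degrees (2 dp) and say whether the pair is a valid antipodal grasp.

α = atan 0.65 = 33.02°;  2α = 66.05°
edge 2: e_2 = (-2.22, +0.07);  n_2 = (+0.0315, +0.9995)
edge 5: e_5 = (+3.44, -1.37);  n_5 = (-0.3700, -0.9290)
∠(n_2, n_5) = 160.09°
δ = |180° − 160.09°| = 19.91°
19.91° ≤ 2α = 66.05°  →  valid

δ = 19.91°, valid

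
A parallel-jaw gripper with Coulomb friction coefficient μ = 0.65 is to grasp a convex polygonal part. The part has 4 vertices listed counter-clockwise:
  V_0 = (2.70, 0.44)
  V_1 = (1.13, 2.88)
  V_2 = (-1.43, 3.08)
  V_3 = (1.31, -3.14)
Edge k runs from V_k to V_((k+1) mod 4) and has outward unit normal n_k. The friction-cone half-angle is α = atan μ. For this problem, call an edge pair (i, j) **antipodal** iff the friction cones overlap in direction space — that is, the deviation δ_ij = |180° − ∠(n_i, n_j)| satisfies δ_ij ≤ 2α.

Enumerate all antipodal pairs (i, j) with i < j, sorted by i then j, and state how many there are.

count = 3; pairs: (0,2), (1,2), (2,3)

α = atan 0.65 = 33.02°;  2α = 66.05°
n_0 = (+0.8410, +0.5411)
n_1 = (+0.0779, +0.9970)
n_2 = (-0.9151, -0.4031)
n_3 = (+0.9322, -0.3619)
  (0,1): δ = 127.23°  ·
  (0,2): δ = 8.98°  ✓
  (0,3): δ = 126.02°  ·
  (1,2): δ = 61.76°  ✓
  (1,3): δ = 73.25°  ·
  (2,3): δ = 44.99°  ✓
antipodal pairs: 3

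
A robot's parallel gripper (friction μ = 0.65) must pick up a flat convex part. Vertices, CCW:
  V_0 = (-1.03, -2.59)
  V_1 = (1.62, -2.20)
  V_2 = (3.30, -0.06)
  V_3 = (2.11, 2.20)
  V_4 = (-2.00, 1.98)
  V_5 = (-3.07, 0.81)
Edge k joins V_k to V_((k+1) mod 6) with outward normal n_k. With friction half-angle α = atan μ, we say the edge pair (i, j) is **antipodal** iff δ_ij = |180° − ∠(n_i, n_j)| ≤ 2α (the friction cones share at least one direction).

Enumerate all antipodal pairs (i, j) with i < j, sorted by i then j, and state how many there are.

count = 6; pairs: (0,3), (0,4), (1,3), (1,4), (2,5), (3,5)

α = atan 0.65 = 33.02°;  2α = 66.05°
n_0 = (+0.1456, -0.9893)
n_1 = (+0.7866, -0.6175)
n_2 = (+0.8848, +0.4659)
n_3 = (-0.0535, +0.9986)
n_4 = (-0.7379, +0.6749)
n_5 = (-0.8575, -0.5145)
  (0,1): δ = 136.51°  ·
  (0,2): δ = 70.60°  ·
  (0,3): δ = 5.31°  ✓
  (0,4): δ = 39.18°  ✓
  (0,5): δ = 112.59°  ·
  (1,2): δ = 114.10°  ·
  (1,3): δ = 48.80°  ✓
  (1,4): δ = 4.31°  ✓
  (1,5): δ = 69.10°  ·
  (2,3): δ = 114.70°  ·
  (2,4): δ = 70.21°  ·
  (2,5): δ = 3.19°  ✓
  (3,4): δ = 135.51°  ·
  (3,5): δ = 62.10°  ✓
  (4,5): δ = 106.59°  ·
antipodal pairs: 6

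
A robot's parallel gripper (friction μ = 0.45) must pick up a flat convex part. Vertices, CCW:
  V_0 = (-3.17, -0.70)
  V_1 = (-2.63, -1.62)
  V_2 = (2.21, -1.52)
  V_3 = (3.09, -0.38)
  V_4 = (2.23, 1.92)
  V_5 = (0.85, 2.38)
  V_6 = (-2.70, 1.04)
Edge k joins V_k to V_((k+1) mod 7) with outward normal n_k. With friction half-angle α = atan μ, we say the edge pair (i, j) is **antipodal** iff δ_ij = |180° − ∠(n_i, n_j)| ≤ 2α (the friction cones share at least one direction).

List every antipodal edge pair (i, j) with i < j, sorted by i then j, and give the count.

α = atan 0.45 = 24.23°;  2α = 48.46°
n_0 = (-0.8624, -0.5062)
n_1 = (+0.0207, -0.9998)
n_2 = (+0.7916, -0.6111)
n_3 = (+0.9367, +0.3502)
n_4 = (+0.3162, +0.9487)
n_5 = (-0.3531, +0.9356)
n_6 = (-0.9654, +0.2608)
  (0,1): δ = 119.23°  ·
  (0,2): δ = 68.08°  ·
  (0,3): δ = 9.91°  ✓
  (0,4): δ = 41.15°  ✓
  (0,5): δ = 80.27°  ·
  (0,6): δ = 134.47°  ·
  (1,2): δ = 128.85°  ·
  (1,3): δ = 70.68°  ·
  (1,4): δ = 19.62°  ✓
  (1,5): δ = 19.50°  ✓
  (1,6): δ = 73.70°  ·
  (2,3): δ = 121.83°  ·
  (2,4): δ = 70.77°  ·
  (2,5): δ = 31.65°  ✓
  (2,6): δ = 22.55°  ✓
  (3,4): δ = 128.94°  ·
  (3,5): δ = 89.82°  ·
  (3,6): δ = 35.62°  ✓
  (4,5): δ = 140.89°  ·
  (4,6): δ = 86.68°  ·
  (5,6): δ = 125.80°  ·
antipodal pairs: 7

count = 7; pairs: (0,3), (0,4), (1,4), (1,5), (2,5), (2,6), (3,6)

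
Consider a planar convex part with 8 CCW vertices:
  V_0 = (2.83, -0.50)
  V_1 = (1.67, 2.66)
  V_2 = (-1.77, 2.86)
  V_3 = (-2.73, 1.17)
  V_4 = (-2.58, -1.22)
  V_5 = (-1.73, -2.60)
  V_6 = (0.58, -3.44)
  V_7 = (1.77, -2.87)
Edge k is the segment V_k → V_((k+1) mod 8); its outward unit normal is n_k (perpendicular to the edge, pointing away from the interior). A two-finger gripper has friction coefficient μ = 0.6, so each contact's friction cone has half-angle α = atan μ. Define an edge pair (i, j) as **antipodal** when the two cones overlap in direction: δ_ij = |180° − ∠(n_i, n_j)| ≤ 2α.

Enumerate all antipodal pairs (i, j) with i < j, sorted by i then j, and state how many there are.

count = 11; pairs: (0,2), (0,3), (0,4), (0,5), (1,4), (1,5), (1,6), (2,6), (2,7), (3,7), (4,7)

α = atan 0.6 = 30.96°;  2α = 61.93°
n_0 = (+0.9387, +0.3446)
n_1 = (+0.0580, +0.9983)
n_2 = (-0.8695, +0.4939)
n_3 = (-0.9980, -0.0626)
n_4 = (-0.8514, -0.5244)
n_5 = (-0.3417, -0.9398)
n_6 = (+0.4320, -0.9019)
n_7 = (+0.9129, -0.4083)
  (0,1): δ = 113.49°  ·
  (0,2): δ = 49.76°  ✓
  (0,3): δ = 16.57°  ✓
  (0,4): δ = 11.47°  ✓
  (0,5): δ = 49.86°  ✓
  (0,6): δ = 95.44°  ·
  (0,7): δ = 135.75°  ·
  (1,2): δ = 116.27°  ·
  (1,3): δ = 83.08°  ·
  (1,4): δ = 55.04°  ✓
  (1,5): δ = 16.66°  ✓
  (1,6): δ = 28.92°  ✓
  (1,7): δ = 69.23°  ·
  (2,3): δ = 146.81°  ·
  (2,4): δ = 118.77°  ·
  (2,5): δ = 80.38°  ·
  (2,6): δ = 34.81°  ✓
  (2,7): δ = 5.50°  ✓
  (3,4): δ = 151.96°  ·
  (3,5): δ = 113.57°  ·
  (3,6): δ = 68.00°  ·
  (3,7): δ = 27.69°  ✓
  (4,5): δ = 141.61°  ·
  (4,6): δ = 96.04°  ·
  (4,7): δ = 55.73°  ✓
  (5,6): δ = 134.42°  ·
  (5,7): δ = 94.11°  ·
  (6,7): δ = 139.69°  ·
antipodal pairs: 11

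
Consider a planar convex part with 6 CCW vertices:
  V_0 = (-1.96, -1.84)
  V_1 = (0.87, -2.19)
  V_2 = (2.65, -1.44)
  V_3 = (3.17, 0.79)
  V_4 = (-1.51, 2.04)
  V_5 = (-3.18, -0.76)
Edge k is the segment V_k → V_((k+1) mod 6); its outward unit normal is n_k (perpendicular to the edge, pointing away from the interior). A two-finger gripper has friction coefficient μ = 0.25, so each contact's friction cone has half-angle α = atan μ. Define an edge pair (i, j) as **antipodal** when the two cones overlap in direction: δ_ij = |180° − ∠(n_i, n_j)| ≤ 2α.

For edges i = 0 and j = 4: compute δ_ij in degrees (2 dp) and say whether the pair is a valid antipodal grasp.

α = atan 0.25 = 14.04°;  2α = 28.07°
edge 0: e_0 = (+2.83, -0.35);  n_0 = (-0.1227, -0.9924)
edge 4: e_4 = (-1.67, -2.80);  n_4 = (-0.8588, +0.5122)
∠(n_0, n_4) = 113.76°
δ = |180° − 113.76°| = 66.24°
66.24° > 2α = 28.07°  →  invalid

δ = 66.24°, invalid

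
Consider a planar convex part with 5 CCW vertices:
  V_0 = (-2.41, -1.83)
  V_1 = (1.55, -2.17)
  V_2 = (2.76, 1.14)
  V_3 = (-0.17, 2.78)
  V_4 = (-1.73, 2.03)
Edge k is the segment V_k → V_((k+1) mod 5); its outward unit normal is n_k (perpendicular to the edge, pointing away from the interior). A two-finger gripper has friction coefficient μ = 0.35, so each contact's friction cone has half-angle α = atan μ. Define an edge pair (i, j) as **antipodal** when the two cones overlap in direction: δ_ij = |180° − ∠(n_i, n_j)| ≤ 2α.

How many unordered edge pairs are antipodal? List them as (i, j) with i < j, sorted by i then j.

count = 3; pairs: (0,2), (0,3), (1,4)

α = atan 0.35 = 19.29°;  2α = 38.58°
n_0 = (-0.0855, -0.9963)
n_1 = (+0.9392, -0.3433)
n_2 = (+0.4884, +0.8726)
n_3 = (-0.4333, +0.9013)
n_4 = (-0.9848, +0.1735)
  (0,1): δ = 105.17°  ·
  (0,2): δ = 24.33°  ✓
  (0,3): δ = 30.58°  ✓
  (0,4): δ = 84.92°  ·
  (1,2): δ = 99.16°  ·
  (1,3): δ = 44.24°  ·
  (1,4): δ = 10.09°  ✓
  (2,3): δ = 125.09°  ·
  (2,4): δ = 70.75°  ·
  (3,4): δ = 125.67°  ·
antipodal pairs: 3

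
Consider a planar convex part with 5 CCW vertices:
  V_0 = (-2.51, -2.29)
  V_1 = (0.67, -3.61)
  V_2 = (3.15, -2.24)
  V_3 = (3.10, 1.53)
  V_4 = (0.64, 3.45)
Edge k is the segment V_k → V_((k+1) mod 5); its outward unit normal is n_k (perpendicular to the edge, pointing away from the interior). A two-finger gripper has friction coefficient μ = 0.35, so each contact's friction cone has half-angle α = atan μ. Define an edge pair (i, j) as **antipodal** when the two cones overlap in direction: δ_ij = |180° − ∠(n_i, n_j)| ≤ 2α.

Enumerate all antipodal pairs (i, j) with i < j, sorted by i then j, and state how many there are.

α = atan 0.35 = 19.29°;  2α = 38.58°
n_0 = (-0.3834, -0.9236)
n_1 = (+0.4835, -0.8753)
n_2 = (+0.9999, +0.0133)
n_3 = (+0.6153, +0.7883)
n_4 = (-0.8767, +0.4811)
  (0,1): δ = 128.54°  ·
  (0,2): δ = 66.70°  ·
  (0,3): δ = 15.43°  ✓
  (0,4): δ = 83.79°  ·
  (1,2): δ = 118.16°  ·
  (1,3): δ = 66.89°  ·
  (1,4): δ = 32.33°  ✓
  (2,3): δ = 128.73°  ·
  (2,4): δ = 29.52°  ✓
  (3,4): δ = 80.79°  ·
antipodal pairs: 3

count = 3; pairs: (0,3), (1,4), (2,4)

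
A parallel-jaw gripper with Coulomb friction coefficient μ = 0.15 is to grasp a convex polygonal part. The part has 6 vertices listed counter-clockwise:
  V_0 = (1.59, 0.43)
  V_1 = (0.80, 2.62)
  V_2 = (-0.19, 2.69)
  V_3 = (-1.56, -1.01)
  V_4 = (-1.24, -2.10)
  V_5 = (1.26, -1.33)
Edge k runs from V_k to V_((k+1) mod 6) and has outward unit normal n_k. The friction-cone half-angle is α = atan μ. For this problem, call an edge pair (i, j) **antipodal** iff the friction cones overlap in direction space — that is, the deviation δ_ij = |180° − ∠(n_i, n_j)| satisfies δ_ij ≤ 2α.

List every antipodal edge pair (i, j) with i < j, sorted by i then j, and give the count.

count = 2; pairs: (0,3), (2,5)

α = atan 0.15 = 8.53°;  2α = 17.06°
n_0 = (+0.9407, +0.3393)
n_1 = (+0.0705, +0.9975)
n_2 = (-0.9378, +0.3472)
n_3 = (-0.9595, -0.2817)
n_4 = (+0.2944, -0.9557)
n_5 = (+0.9829, -0.1843)
  (0,1): δ = 113.88°  ·
  (0,2): δ = 40.15°  ·
  (0,3): δ = 3.47°  ✓
  (0,4): δ = 87.28°  ·
  (0,5): δ = 149.54°  ·
  (1,2): δ = 106.27°  ·
  (1,3): δ = 69.59°  ·
  (1,4): δ = 21.16°  ·
  (1,5): δ = 83.42°  ·
  (2,3): δ = 143.32°  ·
  (2,4): δ = 52.56°  ·
  (2,5): δ = 9.70°  ✓
  (3,4): δ = 89.24°  ·
  (3,5): δ = 26.98°  ·
  (4,5): δ = 117.74°  ·
antipodal pairs: 2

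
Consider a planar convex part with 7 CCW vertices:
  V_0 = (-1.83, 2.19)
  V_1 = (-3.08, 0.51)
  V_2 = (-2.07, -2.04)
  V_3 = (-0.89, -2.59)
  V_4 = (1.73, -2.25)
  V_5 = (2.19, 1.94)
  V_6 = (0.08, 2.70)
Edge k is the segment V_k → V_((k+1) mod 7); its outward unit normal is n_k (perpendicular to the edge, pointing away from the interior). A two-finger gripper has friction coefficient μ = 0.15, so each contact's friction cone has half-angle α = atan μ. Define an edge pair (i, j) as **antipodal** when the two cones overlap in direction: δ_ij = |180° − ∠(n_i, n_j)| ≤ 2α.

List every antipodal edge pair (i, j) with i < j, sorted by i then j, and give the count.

count = 2; pairs: (2,5), (3,6)

α = atan 0.15 = 8.53°;  2α = 17.06°
n_0 = (-0.8023, +0.5969)
n_1 = (-0.9297, -0.3682)
n_2 = (-0.4225, -0.9064)
n_3 = (+0.1287, -0.9917)
n_4 = (+0.9940, -0.1091)
n_5 = (+0.3389, +0.9408)
n_6 = (-0.2580, +0.9662)
  (0,1): δ = 121.74°  ·
  (0,2): δ = 78.34°  ·
  (0,3): δ = 45.95°  ·
  (0,4): δ = 30.39°  ·
  (0,5): δ = 106.84°  ·
  (0,6): δ = 141.60°  ·
  (1,2): δ = 136.60°  ·
  (1,3): δ = 104.21°  ·
  (1,4): δ = 27.87°  ·
  (1,5): δ = 48.58°  ·
  (1,6): δ = 83.34°  ·
  (2,3): δ = 147.62°  ·
  (2,4): δ = 71.27°  ·
  (2,5): δ = 5.18°  ✓
  (2,6): δ = 39.94°  ·
  (3,4): δ = 103.66°  ·
  (3,5): δ = 27.20°  ·
  (3,6): δ = 7.56°  ✓
  (4,5): δ = 103.54°  ·
  (4,6): δ = 68.78°  ·
  (5,6): δ = 145.24°  ·
antipodal pairs: 2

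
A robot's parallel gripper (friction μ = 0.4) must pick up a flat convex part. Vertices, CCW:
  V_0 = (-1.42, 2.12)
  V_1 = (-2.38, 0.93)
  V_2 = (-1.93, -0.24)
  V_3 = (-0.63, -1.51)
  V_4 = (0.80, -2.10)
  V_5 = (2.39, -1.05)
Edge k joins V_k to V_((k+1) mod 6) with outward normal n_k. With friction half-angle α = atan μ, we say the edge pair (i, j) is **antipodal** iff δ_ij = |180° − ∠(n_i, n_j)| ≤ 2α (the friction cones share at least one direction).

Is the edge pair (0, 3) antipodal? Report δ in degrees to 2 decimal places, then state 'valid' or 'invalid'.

δ = 73.53°, invalid

α = atan 0.4 = 21.80°;  2α = 43.60°
edge 0: e_0 = (-0.96, -1.19);  n_0 = (-0.7783, +0.6279)
edge 3: e_3 = (+1.43, -0.59);  n_3 = (-0.3814, -0.9244)
∠(n_0, n_3) = 106.47°
δ = |180° − 106.47°| = 73.53°
73.53° > 2α = 43.60°  →  invalid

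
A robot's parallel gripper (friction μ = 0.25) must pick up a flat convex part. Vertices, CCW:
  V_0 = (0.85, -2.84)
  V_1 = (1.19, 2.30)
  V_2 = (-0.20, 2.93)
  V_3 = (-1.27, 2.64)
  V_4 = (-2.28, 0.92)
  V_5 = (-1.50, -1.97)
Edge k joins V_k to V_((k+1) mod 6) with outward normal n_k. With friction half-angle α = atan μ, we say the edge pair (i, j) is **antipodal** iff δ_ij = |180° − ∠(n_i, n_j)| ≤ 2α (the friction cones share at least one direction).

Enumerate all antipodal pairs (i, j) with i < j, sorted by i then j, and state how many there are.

α = atan 0.25 = 14.04°;  2α = 28.07°
n_0 = (+0.9978, -0.0660)
n_1 = (+0.4128, +0.9108)
n_2 = (-0.2616, +0.9652)
n_3 = (-0.8623, +0.5064)
n_4 = (-0.9655, -0.2606)
n_5 = (-0.3472, -0.9378)
  (0,1): δ = 110.60°  ·
  (0,2): δ = 71.05°  ·
  (0,3): δ = 26.64°  ✓
  (0,4): δ = 18.89°  ✓
  (0,5): δ = 73.47°  ·
  (1,2): δ = 140.45°  ·
  (1,3): δ = 96.04°  ·
  (1,4): δ = 50.51°  ·
  (1,5): δ = 4.07°  ✓
  (2,3): δ = 135.59°  ·
  (2,4): δ = 90.06°  ·
  (2,5): δ = 35.48°  ·
  (3,4): δ = 134.47°  ·
  (3,5): δ = 79.89°  ·
  (4,5): δ = 125.42°  ·
antipodal pairs: 3

count = 3; pairs: (0,3), (0,4), (1,5)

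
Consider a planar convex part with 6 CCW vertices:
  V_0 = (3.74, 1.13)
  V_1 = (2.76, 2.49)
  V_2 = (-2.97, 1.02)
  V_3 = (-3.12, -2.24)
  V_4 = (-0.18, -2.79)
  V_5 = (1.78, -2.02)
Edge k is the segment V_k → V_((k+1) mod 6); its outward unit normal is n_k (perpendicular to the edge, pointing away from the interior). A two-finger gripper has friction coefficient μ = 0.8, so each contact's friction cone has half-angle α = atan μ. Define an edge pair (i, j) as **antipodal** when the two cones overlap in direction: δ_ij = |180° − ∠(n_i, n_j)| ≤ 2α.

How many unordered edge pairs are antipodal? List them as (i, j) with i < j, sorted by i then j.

α = atan 0.8 = 38.66°;  2α = 77.32°
n_0 = (+0.8113, +0.5846)
n_1 = (-0.2485, +0.9686)
n_2 = (-0.9989, +0.0460)
n_3 = (-0.1839, -0.9829)
n_4 = (+0.3657, -0.9308)
n_5 = (+0.8491, -0.5283)
  (0,1): δ = 111.39°  ·
  (0,2): δ = 38.41°  ✓
  (0,3): δ = 43.63°  ✓
  (0,4): δ = 75.67°  ✓
  (0,5): δ = 112.33°  ·
  (1,2): δ = 107.02°  ·
  (1,3): δ = 24.98°  ✓
  (1,4): δ = 7.06°  ✓
  (1,5): δ = 43.72°  ✓
  (2,3): δ = 97.96°  ·
  (2,4): δ = 65.92°  ✓
  (2,5): δ = 29.26°  ✓
  (3,4): δ = 147.96°  ·
  (3,5): δ = 111.29°  ·
  (4,5): δ = 143.34°  ·
antipodal pairs: 8

count = 8; pairs: (0,2), (0,3), (0,4), (1,3), (1,4), (1,5), (2,4), (2,5)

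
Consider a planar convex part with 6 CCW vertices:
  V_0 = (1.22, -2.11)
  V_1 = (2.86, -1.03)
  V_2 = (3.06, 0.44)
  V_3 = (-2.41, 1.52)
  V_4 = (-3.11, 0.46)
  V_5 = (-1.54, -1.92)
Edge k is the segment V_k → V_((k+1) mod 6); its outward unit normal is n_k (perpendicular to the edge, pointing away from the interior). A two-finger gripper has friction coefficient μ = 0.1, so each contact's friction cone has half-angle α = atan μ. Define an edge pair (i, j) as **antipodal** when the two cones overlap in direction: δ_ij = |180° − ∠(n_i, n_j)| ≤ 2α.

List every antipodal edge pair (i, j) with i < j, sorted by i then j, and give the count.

count = 1; pairs: (2,5)

α = atan 0.1 = 5.71°;  2α = 11.42°
n_0 = (+0.5500, -0.8352)
n_1 = (+0.9909, -0.1348)
n_2 = (+0.1937, +0.9811)
n_3 = (-0.8345, +0.5511)
n_4 = (-0.8347, -0.5506)
n_5 = (-0.0687, -0.9976)
  (0,1): δ = 131.11°  ·
  (0,2): δ = 44.54°  ·
  (0,3): δ = 23.19°  ·
  (0,4): δ = 90.05°  ·
  (0,5): δ = 142.70°  ·
  (1,2): δ = 93.42°  ·
  (1,3): δ = 25.69°  ·
  (1,4): δ = 41.16°  ·
  (1,5): δ = 93.81°  ·
  (2,3): δ = 112.27°  ·
  (2,4): δ = 45.42°  ·
  (2,5): δ = 7.23°  ✓
  (3,4): δ = 113.15°  ·
  (3,5): δ = 60.50°  ·
  (4,5): δ = 127.35°  ·
antipodal pairs: 1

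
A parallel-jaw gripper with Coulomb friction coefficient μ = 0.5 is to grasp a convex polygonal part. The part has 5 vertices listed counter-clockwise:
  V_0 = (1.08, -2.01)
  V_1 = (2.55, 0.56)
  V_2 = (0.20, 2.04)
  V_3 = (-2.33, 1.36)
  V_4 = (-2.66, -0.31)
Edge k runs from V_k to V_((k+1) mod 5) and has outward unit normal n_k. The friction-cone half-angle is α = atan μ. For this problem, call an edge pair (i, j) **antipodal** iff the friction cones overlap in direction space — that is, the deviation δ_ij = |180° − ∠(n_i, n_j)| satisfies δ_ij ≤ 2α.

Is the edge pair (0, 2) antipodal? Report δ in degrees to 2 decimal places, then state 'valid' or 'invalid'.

δ = 45.19°, valid

α = atan 0.5 = 26.57°;  2α = 53.13°
edge 0: e_0 = (+1.47, +2.57);  n_0 = (+0.8680, -0.4965)
edge 2: e_2 = (-2.53, -0.68);  n_2 = (-0.2596, +0.9657)
∠(n_0, n_2) = 134.81°
δ = |180° − 134.81°| = 45.19°
45.19° ≤ 2α = 53.13°  →  valid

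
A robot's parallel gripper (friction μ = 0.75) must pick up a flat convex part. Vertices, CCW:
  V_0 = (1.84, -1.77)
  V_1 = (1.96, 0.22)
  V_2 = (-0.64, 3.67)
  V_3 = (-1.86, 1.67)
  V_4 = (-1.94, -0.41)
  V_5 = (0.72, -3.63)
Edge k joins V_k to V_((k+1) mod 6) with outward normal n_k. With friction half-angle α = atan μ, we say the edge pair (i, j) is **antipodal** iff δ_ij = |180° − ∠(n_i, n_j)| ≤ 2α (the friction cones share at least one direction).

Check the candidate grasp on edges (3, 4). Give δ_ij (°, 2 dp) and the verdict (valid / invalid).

α = atan 0.75 = 36.87°;  2α = 73.74°
edge 3: e_3 = (-0.08, -2.08);  n_3 = (-0.9993, +0.0384)
edge 4: e_4 = (+2.66, -3.22);  n_4 = (-0.7710, -0.6369)
∠(n_3, n_4) = 41.76°
δ = |180° − 41.76°| = 138.24°
138.24° > 2α = 73.74°  →  invalid

δ = 138.24°, invalid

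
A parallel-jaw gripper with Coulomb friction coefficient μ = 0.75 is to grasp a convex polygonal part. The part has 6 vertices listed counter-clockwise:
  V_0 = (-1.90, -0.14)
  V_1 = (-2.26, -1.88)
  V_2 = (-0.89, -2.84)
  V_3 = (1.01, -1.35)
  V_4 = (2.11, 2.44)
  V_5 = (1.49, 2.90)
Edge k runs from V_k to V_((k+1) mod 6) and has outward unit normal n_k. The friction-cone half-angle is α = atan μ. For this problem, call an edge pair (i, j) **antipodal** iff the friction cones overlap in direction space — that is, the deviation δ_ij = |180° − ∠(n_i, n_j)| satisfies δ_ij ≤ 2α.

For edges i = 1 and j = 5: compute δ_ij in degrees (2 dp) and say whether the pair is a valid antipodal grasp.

α = atan 0.75 = 36.87°;  2α = 73.74°
edge 1: e_1 = (+1.37, -0.96);  n_1 = (-0.5739, -0.8190)
edge 5: e_5 = (-3.39, -3.04);  n_5 = (-0.6676, +0.7445)
∠(n_1, n_5) = 103.10°
δ = |180° − 103.10°| = 76.90°
76.90° > 2α = 73.74°  →  invalid

δ = 76.90°, invalid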